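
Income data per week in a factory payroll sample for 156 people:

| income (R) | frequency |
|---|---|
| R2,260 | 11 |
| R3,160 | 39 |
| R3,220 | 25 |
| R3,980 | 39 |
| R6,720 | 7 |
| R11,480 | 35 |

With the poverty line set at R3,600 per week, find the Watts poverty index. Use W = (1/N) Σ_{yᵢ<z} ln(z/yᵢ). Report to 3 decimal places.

0.083

Incomes under z: 11×R2,260, 39×R3,160, 25×R3,220 (q = 75 of N = 156).
Log shortfalls: ln(3600/2260) = 0.4656 (×11); ln(3600/3160) = 0.1304 (×39); ln(3600/3220) = 0.1116 (×25).
W = 12.994182 / 156 = 0.083.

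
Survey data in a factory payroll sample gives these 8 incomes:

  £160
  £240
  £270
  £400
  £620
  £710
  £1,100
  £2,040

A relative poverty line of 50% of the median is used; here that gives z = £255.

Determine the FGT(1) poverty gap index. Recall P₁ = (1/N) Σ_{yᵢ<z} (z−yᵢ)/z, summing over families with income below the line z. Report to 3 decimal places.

Poor units: £160, £240 (q = 2 of N = 8).
Normalized shortfalls: (255−160)/255 = 0.3725; (255−240)/255 = 0.0588.
Sum of shortfalls = 0.431373; P₁ averages over all N: 0.431373 / 8 = 0.054.

0.054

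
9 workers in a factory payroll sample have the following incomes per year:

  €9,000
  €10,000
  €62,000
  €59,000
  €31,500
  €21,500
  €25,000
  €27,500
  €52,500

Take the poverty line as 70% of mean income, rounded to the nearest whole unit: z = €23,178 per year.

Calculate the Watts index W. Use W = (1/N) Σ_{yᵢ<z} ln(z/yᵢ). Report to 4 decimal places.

0.2069

Incomes under z: €9,000, €10,000, €21,500 (q = 3 of N = 9).
ln(z/y) terms: ln(23178/9000) = 0.9460; ln(23178/10000) = 0.8406; ln(23178/21500) = 0.0752.
W = 1.861748 / 9 = 0.2069.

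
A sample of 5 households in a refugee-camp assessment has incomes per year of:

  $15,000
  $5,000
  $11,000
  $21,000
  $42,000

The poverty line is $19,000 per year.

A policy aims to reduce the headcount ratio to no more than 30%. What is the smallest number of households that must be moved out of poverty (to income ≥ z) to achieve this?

2

3 of the 5 households are poor, so H = 3/5 = 0.600.
A headcount ratio of at most 30% allows at most ⌊0.30 × 5⌋ = 1 poor households.
So at least 3 − 1 = 2 must be lifted.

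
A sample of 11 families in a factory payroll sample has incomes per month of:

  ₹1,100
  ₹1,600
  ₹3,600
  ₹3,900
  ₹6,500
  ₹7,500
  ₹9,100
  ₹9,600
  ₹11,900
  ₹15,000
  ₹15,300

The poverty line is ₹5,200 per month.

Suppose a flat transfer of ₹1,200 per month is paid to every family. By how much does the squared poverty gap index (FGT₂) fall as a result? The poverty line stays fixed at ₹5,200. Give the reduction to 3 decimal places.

Before: below the line — ₹1,100, ₹1,600, ₹3,600, ₹3,900; squared poverty gap index (FGT₂) = 0.11438.
After the ₹1,200 transfer: below the line — ₹2,300, ₹2,800, ₹4,800, ₹5,100; squared poverty gap index (FGT₂) = 0.04821.
Reduction = 0.11438 − 0.04821 = 0.066.

0.066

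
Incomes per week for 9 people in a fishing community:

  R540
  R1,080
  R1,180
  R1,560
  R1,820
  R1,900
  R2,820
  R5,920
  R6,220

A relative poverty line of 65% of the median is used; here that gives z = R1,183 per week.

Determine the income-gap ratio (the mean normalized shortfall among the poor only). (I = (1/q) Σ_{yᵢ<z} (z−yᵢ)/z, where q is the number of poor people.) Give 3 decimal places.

Poor units: R540, R1,080, R1,180 (q = 3 of N = 9).
Shortfall ratios (z−y)/z: 0.5435, 0.0871, 0.0025; sum = 0.633136.
The income-gap ratio divides by q (the poor only): 0.633136 / 3 = 0.211.

0.211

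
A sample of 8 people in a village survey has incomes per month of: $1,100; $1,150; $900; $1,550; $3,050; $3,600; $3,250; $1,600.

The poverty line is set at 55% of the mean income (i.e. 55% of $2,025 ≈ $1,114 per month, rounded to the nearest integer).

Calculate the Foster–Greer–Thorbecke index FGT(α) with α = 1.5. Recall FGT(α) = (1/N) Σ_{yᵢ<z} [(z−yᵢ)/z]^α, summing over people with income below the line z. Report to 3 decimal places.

0.011

Incomes under z: $900, $1,100 (q = 2 of N = 8).
Shortfall ratios: (1114−900)/1114 = 0.1921; (1114−1100)/1114 = 0.0126.
Raised to α = 1.5: 0.08420; 0.00141.
Sum = 0.085605; FGT(1.5) = 0.085605 / 8 = 0.011.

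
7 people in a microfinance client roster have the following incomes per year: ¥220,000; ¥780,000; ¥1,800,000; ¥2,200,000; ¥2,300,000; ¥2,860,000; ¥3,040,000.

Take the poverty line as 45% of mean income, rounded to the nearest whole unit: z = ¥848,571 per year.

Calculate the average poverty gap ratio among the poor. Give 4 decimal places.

Poor units: ¥220,000, ¥780,000 (q = 2 of N = 7).
Shortfall ratios (z−y)/z: 0.7407, 0.0808; sum = 0.821548.
The income-gap ratio divides by q (the poor only): 0.821548 / 2 = 0.4108.

0.4108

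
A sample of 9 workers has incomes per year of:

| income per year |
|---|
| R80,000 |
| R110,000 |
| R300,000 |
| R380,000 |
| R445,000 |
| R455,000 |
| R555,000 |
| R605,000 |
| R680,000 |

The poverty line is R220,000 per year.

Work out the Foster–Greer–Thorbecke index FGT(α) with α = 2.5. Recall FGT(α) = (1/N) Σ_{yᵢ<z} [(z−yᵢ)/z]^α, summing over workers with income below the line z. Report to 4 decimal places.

0.0555

Below the line: R80,000, R110,000 (q = 2 of N = 9).
Gap ratios (z−y)/z: (220000−80000)/220000 = 0.6364; (220000−110000)/220000 = 0.5000.
Raised to α = 2.5: 0.32305; 0.17678.
Sum = 0.499822; FGT(2.5) = 0.499822 / 9 = 0.0555.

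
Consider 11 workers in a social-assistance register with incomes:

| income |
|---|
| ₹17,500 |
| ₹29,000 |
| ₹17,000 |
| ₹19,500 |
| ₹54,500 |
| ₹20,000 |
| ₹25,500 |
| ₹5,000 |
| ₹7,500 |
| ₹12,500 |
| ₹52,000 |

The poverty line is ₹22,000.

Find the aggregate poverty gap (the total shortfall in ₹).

Below z: ₹5,000, ₹7,500, ₹12,500, ₹17,000, ₹17,500, ₹19,500, ₹20,000 (q = 7 of N = 11).
Individual gaps: 22000−5000 = 17000; 22000−7500 = 14500; 22000−12500 = 9500; 22000−17000 = 5000; 22000−17500 = 4500; 22000−19500 = 2500; 22000−20000 = 2000.
Aggregate gap = ₹55,000.

₹55,000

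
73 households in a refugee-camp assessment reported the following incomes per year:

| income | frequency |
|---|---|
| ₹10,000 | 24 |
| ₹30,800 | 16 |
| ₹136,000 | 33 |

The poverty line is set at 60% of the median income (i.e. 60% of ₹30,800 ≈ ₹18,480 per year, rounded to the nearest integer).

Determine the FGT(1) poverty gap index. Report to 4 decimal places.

0.1509

Below z: 24×₹10,000 (q = 24 of N = 73).
Gap ratios (z−y)/z: (18480−10000)/18480 = 0.4589 (×24).
Σ = 11.012987. Dividing by the full population N = 73 gives P₁ = 0.1509.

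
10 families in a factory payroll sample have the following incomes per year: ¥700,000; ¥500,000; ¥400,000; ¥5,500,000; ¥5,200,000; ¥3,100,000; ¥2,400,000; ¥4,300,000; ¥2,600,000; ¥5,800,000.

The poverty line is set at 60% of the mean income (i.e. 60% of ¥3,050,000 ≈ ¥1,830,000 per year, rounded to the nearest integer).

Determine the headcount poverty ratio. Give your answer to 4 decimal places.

3 of the 10 families have income below ¥1,830,000.
H = 3/10 = 0.3000.

0.3000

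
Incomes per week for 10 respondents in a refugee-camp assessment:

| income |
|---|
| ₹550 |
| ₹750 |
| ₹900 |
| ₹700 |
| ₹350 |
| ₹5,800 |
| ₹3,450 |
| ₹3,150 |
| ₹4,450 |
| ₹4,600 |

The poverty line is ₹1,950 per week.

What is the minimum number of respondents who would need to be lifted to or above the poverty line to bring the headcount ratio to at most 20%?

3

Currently q = 5 of N = 10 are below the line (H = 0.500).
A headcount ratio of at most 20% allows at most ⌊0.20 × 10⌋ = 2 poor respondents.
So at least 5 − 2 = 3 must be lifted.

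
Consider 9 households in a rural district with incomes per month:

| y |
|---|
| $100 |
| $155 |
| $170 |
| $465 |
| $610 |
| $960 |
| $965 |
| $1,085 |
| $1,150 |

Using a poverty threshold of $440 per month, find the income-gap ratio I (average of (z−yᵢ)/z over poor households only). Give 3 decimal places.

Poor units: $100, $155, $170 (q = 3 of N = 9).
Shortfall ratios (z−y)/z: 0.7727, 0.6477, 0.6136; sum = 2.034091.
The income-gap ratio divides by q (the poor only): 2.034091 / 3 = 0.678.

0.678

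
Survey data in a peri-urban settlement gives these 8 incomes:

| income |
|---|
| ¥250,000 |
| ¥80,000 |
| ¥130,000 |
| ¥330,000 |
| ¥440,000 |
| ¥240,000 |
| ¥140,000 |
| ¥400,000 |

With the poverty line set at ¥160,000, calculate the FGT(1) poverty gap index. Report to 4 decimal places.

0.1016

Below the line: ¥80,000, ¥130,000, ¥140,000 (q = 3 of N = 8).
Normalized shortfalls: (160000−80000)/160000 = 0.5000; (160000−130000)/160000 = 0.1875; (160000−140000)/160000 = 0.1250.
Sum of shortfalls = 0.812500; P₁ averages over all N: 0.812500 / 8 = 0.1016.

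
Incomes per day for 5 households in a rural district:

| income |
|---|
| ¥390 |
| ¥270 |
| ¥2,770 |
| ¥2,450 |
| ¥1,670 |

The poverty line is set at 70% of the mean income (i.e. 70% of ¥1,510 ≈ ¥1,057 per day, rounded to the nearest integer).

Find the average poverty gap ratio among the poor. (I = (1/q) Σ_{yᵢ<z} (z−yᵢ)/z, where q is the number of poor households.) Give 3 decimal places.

Below z: ¥270, ¥390 (q = 2 of N = 5).
Shortfall ratios (z−y)/z: 0.7446, 0.6310; sum = 1.375591.
I averages over the q = 2 poor units only: 1.375591 / 2 = 0.688.

0.688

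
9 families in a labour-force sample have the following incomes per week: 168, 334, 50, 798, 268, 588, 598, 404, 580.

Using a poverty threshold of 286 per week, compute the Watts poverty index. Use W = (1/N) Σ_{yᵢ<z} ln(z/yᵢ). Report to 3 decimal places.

0.260

Below the line: 50, 168, 268 (q = 3 of N = 9).
Log gaps: ln(286/50) = 1.7440; ln(286/168) = 0.5320; ln(286/268) = 0.0650.
W = 2.341001 / 9 = 0.260.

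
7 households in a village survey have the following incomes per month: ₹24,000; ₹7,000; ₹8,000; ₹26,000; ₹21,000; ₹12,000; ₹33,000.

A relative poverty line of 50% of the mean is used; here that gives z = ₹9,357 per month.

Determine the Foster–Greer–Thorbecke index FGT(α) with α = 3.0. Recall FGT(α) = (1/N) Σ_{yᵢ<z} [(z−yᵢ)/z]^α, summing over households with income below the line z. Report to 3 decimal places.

0.003

Below z: ₹7,000, ₹8,000 (q = 2 of N = 7).
Normalized shortfalls: (9357−7000)/9357 = 0.2519; (9357−8000)/9357 = 0.1450.
Raised to α = 3.0: 0.01598; 0.00305.
Sum = 0.019034; FGT(3.0) = 0.019034 / 7 = 0.003.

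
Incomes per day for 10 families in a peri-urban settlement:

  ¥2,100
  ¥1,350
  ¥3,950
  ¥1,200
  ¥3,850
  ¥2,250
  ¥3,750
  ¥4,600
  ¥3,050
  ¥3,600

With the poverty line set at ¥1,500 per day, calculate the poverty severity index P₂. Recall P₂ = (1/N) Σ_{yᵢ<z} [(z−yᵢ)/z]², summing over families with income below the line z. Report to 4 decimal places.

Below z: ¥1,200, ¥1,350 (q = 2 of N = 10).
Relative gaps: (1500−1200)/1500 = 0.2000; (1500−1350)/1500 = 0.1000.
Squared: 0.0400; 0.0100.
Sum = 0.050000; P₂ = 0.050000 / 10 = 0.0050.

0.0050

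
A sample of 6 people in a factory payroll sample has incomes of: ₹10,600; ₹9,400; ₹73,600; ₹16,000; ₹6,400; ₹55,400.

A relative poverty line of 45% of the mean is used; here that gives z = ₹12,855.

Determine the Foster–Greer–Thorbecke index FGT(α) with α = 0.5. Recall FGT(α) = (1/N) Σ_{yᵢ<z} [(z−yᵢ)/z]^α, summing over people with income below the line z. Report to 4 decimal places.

Below the line: ₹6,400, ₹9,400, ₹10,600 (q = 3 of N = 6).
Relative gaps: (12855−6400)/12855 = 0.5021; (12855−9400)/12855 = 0.2688; (12855−10600)/12855 = 0.1754.
Raised to α = 0.5: 0.70862; 0.51843; 0.41883.
Sum = 1.645875; FGT(0.5) = 1.645875 / 6 = 0.2743.

0.2743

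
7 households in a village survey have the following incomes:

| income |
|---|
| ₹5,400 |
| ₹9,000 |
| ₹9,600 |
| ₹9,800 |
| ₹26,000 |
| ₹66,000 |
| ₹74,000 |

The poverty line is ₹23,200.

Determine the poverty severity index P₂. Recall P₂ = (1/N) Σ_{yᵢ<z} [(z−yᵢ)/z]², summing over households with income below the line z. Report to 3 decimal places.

0.234

Below z: ₹5,400, ₹9,000, ₹9,600, ₹9,800 (q = 4 of N = 7).
Normalized shortfalls: (23200−5400)/23200 = 0.7672; (23200−9000)/23200 = 0.6121; (23200−9600)/23200 = 0.5862; (23200−9800)/23200 = 0.5776.
Squared: 0.5887; 0.3746; 0.3436; 0.3336.
Sum = 1.640532; P₂ = 1.640532 / 7 = 0.234.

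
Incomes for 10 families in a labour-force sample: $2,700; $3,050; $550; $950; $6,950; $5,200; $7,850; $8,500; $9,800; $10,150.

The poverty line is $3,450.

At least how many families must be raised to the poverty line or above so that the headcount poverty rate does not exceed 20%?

Currently q = 4 of N = 10 are below the line (H = 0.400).
A headcount ratio of at most 20% allows at most ⌊0.20 × 10⌋ = 2 poor families.
So at least 4 − 2 = 2 must be lifted.

2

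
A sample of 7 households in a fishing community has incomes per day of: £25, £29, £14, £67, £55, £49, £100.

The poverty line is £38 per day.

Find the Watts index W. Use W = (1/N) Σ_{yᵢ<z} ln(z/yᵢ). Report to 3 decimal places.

Below the line: £14, £25, £29 (q = 3 of N = 7).
Log shortfalls: ln(38/14) = 0.9985; ln(38/25) = 0.4187; ln(38/29) = 0.2703.
W = 1.687529 / 7 = 0.241.

0.241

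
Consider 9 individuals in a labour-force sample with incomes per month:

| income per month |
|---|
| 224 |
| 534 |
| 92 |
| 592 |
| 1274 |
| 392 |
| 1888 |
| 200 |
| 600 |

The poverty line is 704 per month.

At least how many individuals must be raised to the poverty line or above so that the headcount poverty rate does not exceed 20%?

7 of the 9 individuals are poor, so H = 7/9 = 0.778.
A headcount ratio of at most 20% allows at most ⌊0.20 × 9⌋ = 1 poor individuals.
So at least 7 − 1 = 6 must be lifted.

6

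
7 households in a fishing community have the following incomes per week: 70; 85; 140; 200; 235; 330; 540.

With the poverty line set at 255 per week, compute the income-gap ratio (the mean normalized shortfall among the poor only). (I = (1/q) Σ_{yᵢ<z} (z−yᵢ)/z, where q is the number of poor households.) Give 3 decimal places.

0.427

Incomes under z: 70, 85, 140, 200, 235 (q = 5 of N = 7).
Shortfall ratios (z−y)/z: 0.7255, 0.6667, 0.4510, 0.2157, 0.0784; sum = 2.137255.
The income-gap ratio divides by q (the poor only): 2.137255 / 5 = 0.427.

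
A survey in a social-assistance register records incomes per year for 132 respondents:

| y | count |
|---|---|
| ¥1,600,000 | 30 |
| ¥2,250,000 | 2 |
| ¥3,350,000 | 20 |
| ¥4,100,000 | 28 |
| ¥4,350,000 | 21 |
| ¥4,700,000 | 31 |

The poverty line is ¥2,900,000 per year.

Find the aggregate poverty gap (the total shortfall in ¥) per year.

Incomes under z: 30×¥1,600,000, 2×¥2,250,000 (q = 32 of N = 132).
Individual gaps: 30×(2900000−1600000) = 39000000; 2×(2900000−2250000) = 1300000.
Aggregate gap = ¥40,300,000.

¥40,300,000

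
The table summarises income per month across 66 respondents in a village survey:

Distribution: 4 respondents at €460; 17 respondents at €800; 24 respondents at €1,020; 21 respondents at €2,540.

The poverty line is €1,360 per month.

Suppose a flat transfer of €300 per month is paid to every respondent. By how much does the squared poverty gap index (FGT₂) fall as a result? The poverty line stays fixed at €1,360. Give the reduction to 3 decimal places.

0.071

Before: below the line — 4×€460, 17×€800, 24×€1,020; squared poverty gap index (FGT₂) = 0.09294.
After the €300 transfer: below the line — 4×€760, 17×€1,100, 24×€1,320; squared poverty gap index (FGT₂) = 0.02152.
Reduction = 0.09294 − 0.02152 = 0.071.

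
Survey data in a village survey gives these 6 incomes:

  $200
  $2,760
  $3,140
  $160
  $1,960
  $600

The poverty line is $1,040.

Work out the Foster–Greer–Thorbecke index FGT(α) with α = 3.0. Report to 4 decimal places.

Poor units: $160, $200, $600 (q = 3 of N = 6).
Relative gaps: (1040−160)/1040 = 0.8462; (1040−200)/1040 = 0.8077; (1040−600)/1040 = 0.4231.
Raised to α = 3.0: 0.60583; 0.52691; 0.07573.
Sum = 1.208466; FGT(3.0) = 1.208466 / 6 = 0.2014.

0.2014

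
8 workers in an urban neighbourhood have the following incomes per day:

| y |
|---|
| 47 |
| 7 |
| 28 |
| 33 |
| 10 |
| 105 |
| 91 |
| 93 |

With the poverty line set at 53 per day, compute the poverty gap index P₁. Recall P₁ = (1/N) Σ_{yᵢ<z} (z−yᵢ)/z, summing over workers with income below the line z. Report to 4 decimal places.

0.3302

Below the line: 7, 10, 28, 33, 47 (q = 5 of N = 8).
Relative gaps: (53−7)/53 = 0.8679; (53−10)/53 = 0.8113; (53−28)/53 = 0.4717; (53−33)/53 = 0.3774; (53−47)/53 = 0.1132.
Σ = 2.641509. Dividing by the full population N = 8 gives P₁ = 0.3302.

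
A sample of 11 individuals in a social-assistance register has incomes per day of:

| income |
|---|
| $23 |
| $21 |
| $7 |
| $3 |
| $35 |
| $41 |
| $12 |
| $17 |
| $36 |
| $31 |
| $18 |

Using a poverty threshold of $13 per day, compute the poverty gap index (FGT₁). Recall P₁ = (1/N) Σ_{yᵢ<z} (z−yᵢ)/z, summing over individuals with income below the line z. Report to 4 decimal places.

Incomes under z: $3, $7, $12 (q = 3 of N = 11).
Normalized shortfalls: (13−3)/13 = 0.7692; (13−7)/13 = 0.4615; (13−12)/13 = 0.0769.
Σ = 1.307692. Dividing by the full population N = 11 gives P₁ = 0.1189.

0.1189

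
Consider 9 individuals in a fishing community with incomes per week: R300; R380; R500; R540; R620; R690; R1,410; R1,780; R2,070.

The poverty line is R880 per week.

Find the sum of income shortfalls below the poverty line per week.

Below z: R300, R380, R500, R540, R620, R690 (q = 6 of N = 9).
Individual gaps: 880−300 = 580; 880−380 = 500; 880−500 = 380; 880−540 = 340; 880−620 = 260; 880−690 = 190.
Aggregate gap = R2,250.

R2,250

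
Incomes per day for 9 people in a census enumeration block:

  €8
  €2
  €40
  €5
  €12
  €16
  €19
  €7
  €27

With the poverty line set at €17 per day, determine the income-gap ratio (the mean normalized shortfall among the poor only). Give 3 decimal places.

0.510

Below z: €2, €5, €7, €8, €12, €16 (q = 6 of N = 9).
Shortfall ratios (z−y)/z: 0.8824, 0.7059, 0.5882, 0.5294, 0.2941, 0.0588; sum = 3.058824.
I averages over the q = 6 poor units only: 3.058824 / 6 = 0.510.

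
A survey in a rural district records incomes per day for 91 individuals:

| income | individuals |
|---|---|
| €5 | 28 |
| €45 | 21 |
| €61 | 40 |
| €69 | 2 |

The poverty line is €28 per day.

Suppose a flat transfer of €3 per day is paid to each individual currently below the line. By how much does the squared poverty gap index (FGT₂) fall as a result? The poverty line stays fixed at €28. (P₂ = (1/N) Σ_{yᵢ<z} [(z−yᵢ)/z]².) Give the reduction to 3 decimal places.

0.051

Before: below the line — 28×€5; squared poverty gap index (FGT₂) = 0.20761.
After the €3 transfer: below the line — 28×€8; squared poverty gap index (FGT₂) = 0.15699.
Reduction = 0.20761 − 0.15699 = 0.051.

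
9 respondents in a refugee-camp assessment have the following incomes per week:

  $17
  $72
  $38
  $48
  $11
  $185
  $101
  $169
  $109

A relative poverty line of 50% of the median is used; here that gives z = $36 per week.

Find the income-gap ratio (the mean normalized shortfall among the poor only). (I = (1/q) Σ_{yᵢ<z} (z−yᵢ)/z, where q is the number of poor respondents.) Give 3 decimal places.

0.611

Below z: $11, $17 (q = 2 of N = 9).
Shortfall ratios (z−y)/z: 0.6944, 0.5278; sum = 1.222222.
I averages over the q = 2 poor units only: 1.222222 / 2 = 0.611.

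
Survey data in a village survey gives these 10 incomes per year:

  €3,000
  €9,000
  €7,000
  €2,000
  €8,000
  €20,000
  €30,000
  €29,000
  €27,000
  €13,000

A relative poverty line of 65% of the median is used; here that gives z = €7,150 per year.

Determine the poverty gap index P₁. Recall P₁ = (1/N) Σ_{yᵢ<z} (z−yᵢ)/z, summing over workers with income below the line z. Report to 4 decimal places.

Incomes under z: €2,000, €3,000, €7,000 (q = 3 of N = 10).
Shortfall ratios: (7150−2000)/7150 = 0.7203; (7150−3000)/7150 = 0.5804; (7150−7000)/7150 = 0.0210.
Σ = 1.321678. Dividing by the full population N = 10 gives P₁ = 0.1322.

0.1322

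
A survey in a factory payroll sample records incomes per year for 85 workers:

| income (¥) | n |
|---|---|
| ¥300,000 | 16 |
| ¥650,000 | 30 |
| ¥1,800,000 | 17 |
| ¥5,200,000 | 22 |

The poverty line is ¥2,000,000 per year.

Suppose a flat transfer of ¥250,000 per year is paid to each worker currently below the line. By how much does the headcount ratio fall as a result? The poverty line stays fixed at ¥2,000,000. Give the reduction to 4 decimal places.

Before: below the line — 16×¥300,000, 30×¥650,000, 17×¥1,800,000; headcount ratio = 0.741176.
After the ¥250,000 transfer: below the line — 16×¥550,000, 30×¥900,000; headcount ratio = 0.541176.
Reduction = 0.741176 − 0.541176 = 0.2000.

0.2000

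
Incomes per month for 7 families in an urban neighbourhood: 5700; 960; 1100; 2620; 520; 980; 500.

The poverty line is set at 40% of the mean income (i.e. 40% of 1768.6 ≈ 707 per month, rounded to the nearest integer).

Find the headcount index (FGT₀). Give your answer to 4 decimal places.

2 of the 7 families have income below 707.
H = 2/7 = 0.2857.

0.2857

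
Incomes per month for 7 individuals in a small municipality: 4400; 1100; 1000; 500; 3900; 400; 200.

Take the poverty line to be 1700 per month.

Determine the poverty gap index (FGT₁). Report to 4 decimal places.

0.4454

Poor units: 200, 400, 500, 1000, 1100 (q = 5 of N = 7).
Normalized shortfalls: (1700−200)/1700 = 0.8824; (1700−400)/1700 = 0.7647; (1700−500)/1700 = 0.7059; (1700−1000)/1700 = 0.4118; (1700−1100)/1700 = 0.3529.
Sum of shortfalls = 3.117647; P₁ averages over all N: 3.117647 / 7 = 0.4454.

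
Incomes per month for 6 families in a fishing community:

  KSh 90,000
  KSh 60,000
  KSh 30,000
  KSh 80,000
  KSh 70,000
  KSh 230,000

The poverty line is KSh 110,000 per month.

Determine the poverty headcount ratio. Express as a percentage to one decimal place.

5 of the 6 families have income below KSh 110,000.
H = 5/6 = 83.3%.

83.3%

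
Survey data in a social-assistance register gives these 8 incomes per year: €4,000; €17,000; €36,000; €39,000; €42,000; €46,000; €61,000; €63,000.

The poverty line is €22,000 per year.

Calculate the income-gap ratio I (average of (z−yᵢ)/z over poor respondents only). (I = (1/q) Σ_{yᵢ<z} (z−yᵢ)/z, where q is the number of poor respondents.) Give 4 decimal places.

Below the line: €4,000, €17,000 (q = 2 of N = 8).
Relative gaps: 0.8182, 0.2273; sum = 1.045455.
The income-gap ratio divides by q (the poor only): 1.045455 / 2 = 0.5227.

0.5227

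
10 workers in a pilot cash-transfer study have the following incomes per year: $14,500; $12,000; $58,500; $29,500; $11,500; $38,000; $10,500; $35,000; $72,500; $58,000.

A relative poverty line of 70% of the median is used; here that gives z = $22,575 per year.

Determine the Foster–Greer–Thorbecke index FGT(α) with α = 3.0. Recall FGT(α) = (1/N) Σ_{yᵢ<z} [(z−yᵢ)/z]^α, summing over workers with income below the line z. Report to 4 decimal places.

Poor units: $10,500, $11,500, $12,000, $14,500 (q = 4 of N = 10).
Relative gaps: (22575−10500)/22575 = 0.5349; (22575−11500)/22575 = 0.4906; (22575−12000)/22575 = 0.4684; (22575−14500)/22575 = 0.3577.
Raised to α = 3.0: 0.15303; 0.11807; 0.10279; 0.04577.
Sum = 0.419661; FGT(3.0) = 0.419661 / 10 = 0.0420.

0.0420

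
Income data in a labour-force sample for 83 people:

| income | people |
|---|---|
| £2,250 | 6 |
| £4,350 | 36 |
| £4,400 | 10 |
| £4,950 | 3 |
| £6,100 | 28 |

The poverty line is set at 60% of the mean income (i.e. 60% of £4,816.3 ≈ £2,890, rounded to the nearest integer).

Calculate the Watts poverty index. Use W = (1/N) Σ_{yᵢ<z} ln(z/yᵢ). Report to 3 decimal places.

0.018

Incomes under z: 6×£2,250 (q = 6 of N = 83).
ln(z/y) terms: ln(2890/2250) = 0.2503 (×6).
W = 1.501958 / 83 = 0.018.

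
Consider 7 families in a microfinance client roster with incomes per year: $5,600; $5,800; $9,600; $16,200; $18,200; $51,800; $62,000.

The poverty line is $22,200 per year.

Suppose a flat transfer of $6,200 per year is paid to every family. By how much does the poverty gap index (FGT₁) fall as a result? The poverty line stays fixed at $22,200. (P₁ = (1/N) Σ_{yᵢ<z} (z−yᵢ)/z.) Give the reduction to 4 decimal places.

Before: below the line — $5,600, $5,800, $9,600, $16,200, $18,200; poverty gap index (FGT₁) = 0.357786.
After the $6,200 transfer: below the line — $11,800, $12,000, $15,800; poverty gap index (FGT₁) = 0.173745.
Reduction = 0.357786 − 0.173745 = 0.1840.

0.1840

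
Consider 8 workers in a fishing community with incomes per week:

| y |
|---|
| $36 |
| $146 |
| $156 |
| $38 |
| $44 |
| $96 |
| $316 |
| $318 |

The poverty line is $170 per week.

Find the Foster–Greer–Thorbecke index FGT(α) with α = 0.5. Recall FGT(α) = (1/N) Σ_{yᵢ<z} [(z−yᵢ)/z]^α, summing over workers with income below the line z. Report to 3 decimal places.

0.494

Below z: $36, $38, $44, $96, $146, $156 (q = 6 of N = 8).
Shortfall ratios: (170−36)/170 = 0.7882; (170−38)/170 = 0.7765; (170−44)/170 = 0.7412; (170−96)/170 = 0.4353; (170−146)/170 = 0.1412; (170−156)/170 = 0.0824.
Raised to α = 0.5: 0.88783; 0.88118; 0.86092; 0.65977; 0.37573; 0.28697.
Sum = 3.952393; FGT(0.5) = 3.952393 / 8 = 0.494.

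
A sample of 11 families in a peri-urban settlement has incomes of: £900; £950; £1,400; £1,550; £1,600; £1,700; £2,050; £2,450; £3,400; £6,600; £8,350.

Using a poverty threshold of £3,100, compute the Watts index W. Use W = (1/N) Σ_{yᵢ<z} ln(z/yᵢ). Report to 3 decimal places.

Below the line: £900, £950, £1,400, £1,550, £1,600, £1,700, £2,050, £2,450 (q = 8 of N = 11).
ln(z/y) terms: ln(3100/900) = 1.2368; ln(3100/950) = 1.1827; ln(3100/1400) = 0.7949; ln(3100/1550) = 0.6931; ln(3100/1600) = 0.6614; ln(3100/1700) = 0.6008; ln(3100/2050) = 0.4136; ln(3100/2450) = 0.2353.
W = 5.818584 / 11 = 0.529.

0.529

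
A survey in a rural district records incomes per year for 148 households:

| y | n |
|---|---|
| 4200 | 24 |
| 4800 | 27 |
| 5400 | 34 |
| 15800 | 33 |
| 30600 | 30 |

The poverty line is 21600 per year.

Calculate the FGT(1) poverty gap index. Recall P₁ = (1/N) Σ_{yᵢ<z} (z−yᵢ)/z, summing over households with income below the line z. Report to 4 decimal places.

Incomes under z: 24×4200, 27×4800, 34×5400, 33×15800 (q = 118 of N = 148).
Normalized shortfalls: (21600−4200)/21600 = 0.8056 (×24); (21600−4800)/21600 = 0.7778 (×27); (21600−5400)/21600 = 0.7500 (×34); (21600−15800)/21600 = 0.2685 (×33).
Sum of shortfalls = 74.694444; P₁ averages over all N: 74.694444 / 148 = 0.5047.

0.5047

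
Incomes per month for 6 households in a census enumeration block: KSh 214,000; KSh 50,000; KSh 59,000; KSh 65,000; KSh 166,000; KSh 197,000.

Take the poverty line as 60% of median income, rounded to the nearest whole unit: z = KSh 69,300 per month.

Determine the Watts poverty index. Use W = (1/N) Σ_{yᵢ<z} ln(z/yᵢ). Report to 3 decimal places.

0.092

Incomes under z: KSh 50,000, KSh 59,000, KSh 65,000 (q = 3 of N = 6).
ln(z/y) terms: ln(69300/50000) = 0.3264; ln(69300/59000) = 0.1609; ln(69300/65000) = 0.0641.
W = 0.551387 / 6 = 0.092.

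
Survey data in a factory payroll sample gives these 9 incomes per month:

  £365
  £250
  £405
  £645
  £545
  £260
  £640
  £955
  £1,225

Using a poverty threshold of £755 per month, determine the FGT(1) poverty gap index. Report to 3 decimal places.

0.320

Below the line: £250, £260, £365, £405, £545, £640, £645 (q = 7 of N = 9).
Relative gaps: (755−250)/755 = 0.6689; (755−260)/755 = 0.6556; (755−365)/755 = 0.5166; (755−405)/755 = 0.4636; (755−545)/755 = 0.2781; (755−640)/755 = 0.1523; (755−645)/755 = 0.1457.
Σ = 2.880795. Dividing by the full population N = 9 gives P₁ = 0.320.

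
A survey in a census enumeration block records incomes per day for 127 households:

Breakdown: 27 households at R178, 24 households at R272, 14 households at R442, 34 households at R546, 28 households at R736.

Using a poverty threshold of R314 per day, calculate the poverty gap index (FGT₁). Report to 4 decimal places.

Poor units: 27×R178, 24×R272 (q = 51 of N = 127).
Relative gaps: (314−178)/314 = 0.4331 (×27); (314−272)/314 = 0.1338 (×24).
Σ = 14.904459. Dividing by the full population N = 127 gives P₁ = 0.1174.

0.1174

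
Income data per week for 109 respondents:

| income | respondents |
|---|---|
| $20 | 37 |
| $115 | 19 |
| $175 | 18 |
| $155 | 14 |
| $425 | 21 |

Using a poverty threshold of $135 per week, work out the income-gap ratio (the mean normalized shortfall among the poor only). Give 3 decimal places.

0.613

Poor units: 37×$20, 19×$115 (q = 56 of N = 109).
Shortfall ratios (z−y)/z: 0.8519 (×37), 0.1481 (×19); sum = 34.333333.
I averages over the q = 56 poor units only: 34.333333 / 56 = 0.613.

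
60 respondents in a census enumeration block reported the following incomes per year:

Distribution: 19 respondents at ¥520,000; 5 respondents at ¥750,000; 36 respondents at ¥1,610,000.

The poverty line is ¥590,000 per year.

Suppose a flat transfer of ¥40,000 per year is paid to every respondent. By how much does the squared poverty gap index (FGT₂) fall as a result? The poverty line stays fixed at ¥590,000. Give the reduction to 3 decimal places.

Before: below the line — 19×¥520,000; squared poverty gap index (FGT₂) = 0.00446.
After the ¥40,000 transfer: below the line — 19×¥560,000; squared poverty gap index (FGT₂) = 0.00082.
Reduction = 0.00446 − 0.00082 = 0.004.

0.004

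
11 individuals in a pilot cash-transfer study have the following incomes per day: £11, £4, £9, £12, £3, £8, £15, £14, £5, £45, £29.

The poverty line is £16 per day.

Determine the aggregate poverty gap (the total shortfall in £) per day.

Incomes under z: £3, £4, £5, £8, £9, £11, £12, £14, £15 (q = 9 of N = 11).
Individual gaps: 16−3 = 13; 16−4 = 12; 16−5 = 11; 16−8 = 8; 16−9 = 7; 16−11 = 5; 16−12 = 4; 16−14 = 2; 16−15 = 1.
Aggregate gap = £63.

£63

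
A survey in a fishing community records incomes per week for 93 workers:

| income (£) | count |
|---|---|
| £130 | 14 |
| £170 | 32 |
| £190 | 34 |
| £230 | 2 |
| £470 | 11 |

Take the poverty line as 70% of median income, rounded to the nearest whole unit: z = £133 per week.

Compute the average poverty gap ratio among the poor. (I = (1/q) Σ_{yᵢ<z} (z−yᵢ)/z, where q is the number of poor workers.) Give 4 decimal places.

Incomes under z: 14×£130 (q = 14 of N = 93).
Relative gaps: 0.0226 (×14); sum = 0.315789.
The income-gap ratio divides by q (the poor only): 0.315789 / 14 = 0.0226.

0.0226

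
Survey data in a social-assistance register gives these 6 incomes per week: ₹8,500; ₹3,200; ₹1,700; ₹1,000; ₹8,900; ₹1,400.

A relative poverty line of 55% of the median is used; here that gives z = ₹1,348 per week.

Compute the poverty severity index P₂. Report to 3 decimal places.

Poor units: ₹1,000 (q = 1 of N = 6).
Normalized shortfalls: (1348−1000)/1348 = 0.2582.
Squared: 0.0666.
Sum = 0.066647; P₂ = 0.066647 / 6 = 0.011.

0.011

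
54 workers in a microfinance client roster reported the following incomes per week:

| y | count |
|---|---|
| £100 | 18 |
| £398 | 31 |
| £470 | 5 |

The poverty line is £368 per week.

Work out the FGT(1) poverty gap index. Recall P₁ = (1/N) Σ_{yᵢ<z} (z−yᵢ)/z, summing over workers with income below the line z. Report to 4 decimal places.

Incomes under z: 18×£100 (q = 18 of N = 54).
Shortfall ratios: (368−100)/368 = 0.7283 (×18).
Sum of shortfalls = 13.108696; P₁ averages over all N: 13.108696 / 54 = 0.2428.

0.2428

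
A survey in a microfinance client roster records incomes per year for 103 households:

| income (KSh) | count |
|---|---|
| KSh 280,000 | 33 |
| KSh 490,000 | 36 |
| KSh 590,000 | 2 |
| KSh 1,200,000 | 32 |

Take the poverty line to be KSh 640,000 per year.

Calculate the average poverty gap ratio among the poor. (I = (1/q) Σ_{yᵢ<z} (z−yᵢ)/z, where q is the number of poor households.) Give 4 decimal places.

Below the line: 33×KSh 280,000, 36×KSh 490,000, 2×KSh 590,000 (q = 71 of N = 103).
Relative gaps: 0.5625 (×33), 0.2344 (×36), 0.0781 (×2); sum = 27.156250.
The income-gap ratio divides by q (the poor only): 27.156250 / 71 = 0.3825.

0.3825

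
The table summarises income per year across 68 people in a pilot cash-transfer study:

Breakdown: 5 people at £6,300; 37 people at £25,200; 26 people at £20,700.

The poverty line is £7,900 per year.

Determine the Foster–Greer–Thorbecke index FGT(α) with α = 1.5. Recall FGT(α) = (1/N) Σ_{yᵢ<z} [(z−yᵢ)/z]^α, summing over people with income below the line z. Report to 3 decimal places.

0.007

Below z: 5×£6,300 (q = 5 of N = 68).
Gap ratios (z−y)/z: (7900−6300)/7900 = 0.2025 (×5).
Raised to α = 1.5: 0.09115 (×5).
Sum = 0.455732; FGT(1.5) = 0.455732 / 68 = 0.007.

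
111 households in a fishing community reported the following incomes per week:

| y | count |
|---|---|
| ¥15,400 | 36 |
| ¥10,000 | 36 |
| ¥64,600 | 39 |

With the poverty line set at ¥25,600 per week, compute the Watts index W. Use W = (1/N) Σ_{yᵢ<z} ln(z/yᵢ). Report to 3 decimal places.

0.470

Poor units: 36×¥10,000, 36×¥15,400 (q = 72 of N = 111).
Log shortfalls: ln(25600/10000) = 0.9400 (×36); ln(25600/15400) = 0.5082 (×36).
W = 52.136356 / 111 = 0.470.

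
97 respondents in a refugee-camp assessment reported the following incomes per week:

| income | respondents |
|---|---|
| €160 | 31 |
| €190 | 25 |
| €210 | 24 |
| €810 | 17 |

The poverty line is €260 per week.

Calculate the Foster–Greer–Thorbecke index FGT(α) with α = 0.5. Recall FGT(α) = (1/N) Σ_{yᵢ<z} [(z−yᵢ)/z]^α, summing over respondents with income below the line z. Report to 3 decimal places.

Incomes under z: 31×€160, 25×€190, 24×€210 (q = 80 of N = 97).
Normalized shortfalls: (260−160)/260 = 0.3846 (×31); (260−190)/260 = 0.2692 (×25); (260−210)/260 = 0.1923 (×24).
Raised to α = 0.5: 0.62017 (×31); 0.51887 (×25); 0.43853 (×24).
Sum = 42.721943; FGT(0.5) = 42.721943 / 97 = 0.440.

0.440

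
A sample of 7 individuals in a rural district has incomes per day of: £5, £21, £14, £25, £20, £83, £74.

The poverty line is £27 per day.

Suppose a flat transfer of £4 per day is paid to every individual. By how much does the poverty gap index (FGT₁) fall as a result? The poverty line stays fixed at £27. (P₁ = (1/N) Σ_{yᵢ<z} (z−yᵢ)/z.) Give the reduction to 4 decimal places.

Before: below the line — £5, £14, £20, £21, £25; poverty gap index (FGT₁) = 0.264550.
After the £4 transfer: below the line — £9, £18, £24, £25; poverty gap index (FGT₁) = 0.169312.
Reduction = 0.264550 − 0.169312 = 0.0952.

0.0952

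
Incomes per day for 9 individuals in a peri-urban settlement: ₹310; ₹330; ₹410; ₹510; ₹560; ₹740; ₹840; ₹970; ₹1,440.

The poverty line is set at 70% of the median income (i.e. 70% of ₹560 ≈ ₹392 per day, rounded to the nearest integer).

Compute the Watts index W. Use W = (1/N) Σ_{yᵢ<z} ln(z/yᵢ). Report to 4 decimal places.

0.0452

Below the line: ₹310, ₹330 (q = 2 of N = 9).
Log shortfalls: ln(392/310) = 0.2347; ln(392/330) = 0.1722.
W = 0.406859 / 9 = 0.0452.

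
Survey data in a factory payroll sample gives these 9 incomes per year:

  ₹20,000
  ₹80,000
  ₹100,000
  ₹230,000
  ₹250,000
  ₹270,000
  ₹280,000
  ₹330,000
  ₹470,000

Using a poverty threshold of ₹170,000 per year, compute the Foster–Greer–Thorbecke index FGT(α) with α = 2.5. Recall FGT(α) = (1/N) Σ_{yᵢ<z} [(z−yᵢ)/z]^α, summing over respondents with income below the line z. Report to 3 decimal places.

Below z: ₹20,000, ₹80,000, ₹100,000 (q = 3 of N = 9).
Normalized shortfalls: (170000−20000)/170000 = 0.8824; (170000−80000)/170000 = 0.5294; (170000−100000)/170000 = 0.4118.
Raised to α = 2.5: 0.73132; 0.20393; 0.10880.
Sum = 1.044047; FGT(2.5) = 1.044047 / 9 = 0.116.

0.116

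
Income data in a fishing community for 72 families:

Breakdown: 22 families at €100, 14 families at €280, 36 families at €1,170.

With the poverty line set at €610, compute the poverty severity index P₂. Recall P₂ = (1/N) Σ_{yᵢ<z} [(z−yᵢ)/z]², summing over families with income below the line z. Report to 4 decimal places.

Below z: 22×€100, 14×€280 (q = 36 of N = 72).
Gap ratios (z−y)/z: (610−100)/610 = 0.8361 (×22); (610−280)/610 = 0.5410 (×14).
Squared: 0.6990 (×22); 0.2927 (×14).
Sum = 19.475410; P₂ = 19.475410 / 72 = 0.2705.

0.2705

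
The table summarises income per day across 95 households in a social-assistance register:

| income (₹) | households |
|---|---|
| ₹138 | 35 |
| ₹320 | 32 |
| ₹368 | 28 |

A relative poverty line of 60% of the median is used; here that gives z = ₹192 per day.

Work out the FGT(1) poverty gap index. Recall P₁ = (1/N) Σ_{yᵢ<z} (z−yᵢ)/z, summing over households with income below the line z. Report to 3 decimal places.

0.104

Poor units: 35×₹138 (q = 35 of N = 95).
Gap ratios (z−y)/z: (192−138)/192 = 0.2812 (×35).
Sum of shortfalls = 9.843750; P₁ averages over all N: 9.843750 / 95 = 0.104.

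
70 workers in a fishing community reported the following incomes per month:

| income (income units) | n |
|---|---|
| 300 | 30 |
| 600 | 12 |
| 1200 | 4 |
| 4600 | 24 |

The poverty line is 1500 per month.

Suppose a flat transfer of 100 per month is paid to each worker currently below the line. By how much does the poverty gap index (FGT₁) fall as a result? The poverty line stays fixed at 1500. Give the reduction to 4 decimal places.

0.0438

Before: below the line — 30×300, 12×600, 4×1200; poverty gap index (FGT₁) = 0.457143.
After the 100 transfer: below the line — 30×400, 12×700, 4×1300; poverty gap index (FGT₁) = 0.413333.
Reduction = 0.457143 − 0.413333 = 0.0438.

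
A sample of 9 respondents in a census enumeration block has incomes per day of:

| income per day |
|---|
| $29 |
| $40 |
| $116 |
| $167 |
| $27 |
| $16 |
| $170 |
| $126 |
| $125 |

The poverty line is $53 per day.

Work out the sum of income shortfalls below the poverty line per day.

$100

Incomes under z: $16, $27, $29, $40 (q = 4 of N = 9).
Individual gaps: 53−16 = 37; 53−27 = 26; 53−29 = 24; 53−40 = 13.
Aggregate gap = $100.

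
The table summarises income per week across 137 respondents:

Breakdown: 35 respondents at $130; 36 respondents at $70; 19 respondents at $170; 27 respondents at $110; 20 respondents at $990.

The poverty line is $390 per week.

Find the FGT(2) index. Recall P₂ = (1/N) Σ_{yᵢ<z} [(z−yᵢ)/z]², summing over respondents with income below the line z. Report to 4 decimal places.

0.4362

Poor units: 36×$70, 27×$110, 35×$130, 19×$170 (q = 117 of N = 137).
Normalized shortfalls: (390−70)/390 = 0.8205 (×36); (390−110)/390 = 0.7179 (×27); (390−130)/390 = 0.6667 (×35); (390−170)/390 = 0.5641 (×19).
Squared: 0.6732 (×36); 0.5155 (×27); 0.4444 (×35); 0.3182 (×19).
Sum = 59.755424; P₂ = 59.755424 / 137 = 0.4362.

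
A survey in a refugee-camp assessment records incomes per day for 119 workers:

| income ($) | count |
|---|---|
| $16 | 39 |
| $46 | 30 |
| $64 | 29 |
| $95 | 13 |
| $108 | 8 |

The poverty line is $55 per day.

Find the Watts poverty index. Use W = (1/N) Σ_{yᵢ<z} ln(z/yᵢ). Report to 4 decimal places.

0.4497

Below z: 39×$16, 30×$46 (q = 69 of N = 119).
Log gaps: ln(55/16) = 1.2347 (×39); ln(55/46) = 0.1787 (×30).
W = 53.515788 / 119 = 0.4497.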